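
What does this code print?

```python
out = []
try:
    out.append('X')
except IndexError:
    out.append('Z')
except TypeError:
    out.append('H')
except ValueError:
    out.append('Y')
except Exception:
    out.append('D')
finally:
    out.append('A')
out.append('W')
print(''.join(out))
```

Execution trace: 'X' (try body, no exception) → 'A' (finally) → 'W' (after the try/except). Output: XAW

Answer: XAW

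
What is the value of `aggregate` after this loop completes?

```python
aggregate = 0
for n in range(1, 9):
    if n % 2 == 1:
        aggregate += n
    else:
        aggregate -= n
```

Add odd, subtract even
`aggregate` takes the values: 0 → 1 → -1 → 2 → -2 → 3 → -3 → 4 → -4

Answer: -4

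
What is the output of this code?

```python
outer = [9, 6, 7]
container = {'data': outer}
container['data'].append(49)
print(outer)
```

Key concept: dict holds reference to list.
Step by step:
`outer = [9, 6, 7]` → outer = [9, 6, 7]
`container = {'data': outer}` → container = {'data': [9, 6, 7]}
`container['data'].append(49)` → outer = [9, 6, 7, 49]; container = {'data': [9, 6, 7, 49]}
`print(outer)` → prints [9, 6, 7, 49]

Answer: [9, 6, 7, 49]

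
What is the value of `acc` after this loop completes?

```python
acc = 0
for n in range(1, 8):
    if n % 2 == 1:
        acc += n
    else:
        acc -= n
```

Add odd, subtract even
`acc` takes the values: 0 → 1 → -1 → 2 → -2 → 3 → -3 → 4

Answer: 4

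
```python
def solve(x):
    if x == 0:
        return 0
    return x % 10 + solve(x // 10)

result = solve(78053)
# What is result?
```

Sum of digits of 78053: 3 + 5 + 0 + 8 + 7 = 23

Answer: 23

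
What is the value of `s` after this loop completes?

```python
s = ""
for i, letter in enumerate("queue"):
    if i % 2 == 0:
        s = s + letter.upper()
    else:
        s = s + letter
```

Uppercase even positions in 'queue'
`s` takes the values: "" → "Q" → "Qu" → "QuE" → "QuEu" → "QuEuE"

Answer: "QuEuE"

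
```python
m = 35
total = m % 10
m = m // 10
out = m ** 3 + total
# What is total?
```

Trace:
`m = 35` → m = 35
`total = m % 10` → total = 5
`m = m // 10` → m = 3
`out = m ** 3 + total` → out = 32
So total = 5

Answer: 5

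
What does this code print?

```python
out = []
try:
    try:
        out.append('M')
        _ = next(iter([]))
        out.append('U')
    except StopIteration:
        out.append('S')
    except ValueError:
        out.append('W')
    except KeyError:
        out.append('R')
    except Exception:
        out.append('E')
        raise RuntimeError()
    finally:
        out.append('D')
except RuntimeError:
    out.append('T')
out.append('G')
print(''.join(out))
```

Execution trace: 'M' (inner try body) → 'S' (inner except StopIteration) → 'D' (inner finally) → 'G' (after the try/except). Output: MSDG

Answer: MSDG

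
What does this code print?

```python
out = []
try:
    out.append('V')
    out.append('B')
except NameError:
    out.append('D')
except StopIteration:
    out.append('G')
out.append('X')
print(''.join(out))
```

Execution trace: 'V' (try body) → 'B' (try body, no exception) → 'X' (after the try/except). Output: VBX

Answer: VBX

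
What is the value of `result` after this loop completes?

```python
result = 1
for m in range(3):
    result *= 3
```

3^3 = 27
`result` takes the values: 1 → 3 → 9 → 27

Answer: 27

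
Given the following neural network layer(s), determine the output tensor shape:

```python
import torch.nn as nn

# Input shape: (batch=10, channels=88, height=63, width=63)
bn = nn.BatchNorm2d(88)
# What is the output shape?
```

Input: (10, 88, 63, 63) -> Output: (10, 88, 63, 63)

Answer: (10, 88, 63, 63)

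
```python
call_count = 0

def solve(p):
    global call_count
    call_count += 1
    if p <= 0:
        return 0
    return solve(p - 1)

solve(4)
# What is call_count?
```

Linear recursion stepping by 1: 5 calls from p=4 down to ≤0.

Answer: 5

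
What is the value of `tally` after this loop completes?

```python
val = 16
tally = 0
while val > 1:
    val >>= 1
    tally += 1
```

Count right shifts until 1
`tally` takes the values: 0 → 1 → 2 → 3 → 4

Answer: 4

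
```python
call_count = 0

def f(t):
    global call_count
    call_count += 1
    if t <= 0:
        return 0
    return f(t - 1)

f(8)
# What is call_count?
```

Linear recursion stepping by 1: 9 calls from t=8 down to ≤0.

Answer: 9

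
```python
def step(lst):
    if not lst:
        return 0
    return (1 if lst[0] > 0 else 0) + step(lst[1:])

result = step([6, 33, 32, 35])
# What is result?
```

Count of positive elements in [6, 33, 32, 35] = 4

Answer: 4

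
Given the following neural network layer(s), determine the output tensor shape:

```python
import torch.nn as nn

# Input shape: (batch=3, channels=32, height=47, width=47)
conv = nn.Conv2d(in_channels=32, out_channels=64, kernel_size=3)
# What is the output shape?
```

Input: (3, 32, 47, 47) -> Output: (3, 64, 45, 45)

Answer: (3, 64, 45, 45)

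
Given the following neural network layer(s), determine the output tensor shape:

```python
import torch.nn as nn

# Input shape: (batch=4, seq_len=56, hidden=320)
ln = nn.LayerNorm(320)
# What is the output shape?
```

Input: (4, 56, 320) -> Output: (4, 56, 320)

Answer: (4, 56, 320)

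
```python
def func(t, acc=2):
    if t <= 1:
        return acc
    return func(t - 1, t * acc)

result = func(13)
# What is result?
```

Accumulator trace (n, acc): (13, 2) -> (12, 26) -> (11, 312) -> (10, 3432) -> (9, 34320) -> (8, 308880) -> (7, 2471040) -> (6, 17297280) -> (5, 103783680) -> (4, 518918400) -> (3, 2075673600) -> (2, 6227020800) -> (1, 12454041600) -> return 12454041600

Answer: 12454041600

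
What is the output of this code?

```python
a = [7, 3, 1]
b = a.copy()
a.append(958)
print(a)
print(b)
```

Key concept: list.copy() creates independent copy.
Step by step:
`a = [7, 3, 1]` → a = [7, 3, 1]
`b = a.copy()` → b = [7, 3, 1]
`a.append(958)` → a = [7, 3, 1, 958]
`print(a)` → prints [7, 3, 1, 958]
`print(b)` → prints [7, 3, 1]

Answer:
[7, 3, 1, 958]
[7, 3, 1]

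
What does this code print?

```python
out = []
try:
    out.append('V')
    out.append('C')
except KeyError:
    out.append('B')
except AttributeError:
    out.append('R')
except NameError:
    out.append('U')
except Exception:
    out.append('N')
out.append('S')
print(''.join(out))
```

Execution trace: 'V' (try body) → 'C' (try body, no exception) → 'S' (after the try/except). Output: VCS

Answer: VCS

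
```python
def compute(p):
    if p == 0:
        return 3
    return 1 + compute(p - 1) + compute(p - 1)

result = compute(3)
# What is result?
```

compute(p) = 1 + 2·compute(p-1), compute(0)=3. Closed form: (3+1)·2^3 - 1 = 31.

Answer: 31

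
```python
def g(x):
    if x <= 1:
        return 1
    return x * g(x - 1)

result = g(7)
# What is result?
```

g(7) = 7 * 6 * 5 * 4 * 3 * 2 * 1 = 5040

Answer: 5040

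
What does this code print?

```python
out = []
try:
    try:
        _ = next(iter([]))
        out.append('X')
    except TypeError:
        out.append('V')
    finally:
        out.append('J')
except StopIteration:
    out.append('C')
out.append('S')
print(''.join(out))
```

Execution trace: 'J' (finally) → 'C' (outer except StopIteration) → 'S' (after the try/except). Output: JCS

Answer: JCS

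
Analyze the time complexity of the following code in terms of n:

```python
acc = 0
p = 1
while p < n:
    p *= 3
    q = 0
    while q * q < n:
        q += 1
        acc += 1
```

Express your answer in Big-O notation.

Each loop level contributes: log n × √n. Multiplying the contributions gives O(√n log n).

Answer: O(√n log n)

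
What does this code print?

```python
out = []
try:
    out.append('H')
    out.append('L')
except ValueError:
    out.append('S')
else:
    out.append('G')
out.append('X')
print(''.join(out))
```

Execution trace: 'H' (try body) → 'L' (try body, no exception) → 'G' (else) → 'X' (after the try/except). Output: HLGX

Answer: HLGX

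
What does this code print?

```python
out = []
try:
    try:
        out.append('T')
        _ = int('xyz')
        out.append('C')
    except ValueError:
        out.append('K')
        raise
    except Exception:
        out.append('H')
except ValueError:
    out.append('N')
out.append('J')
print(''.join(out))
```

Execution trace: 'T' (inner try body) → 'K' (inner except ValueError) → 'N' (outer except ValueError) → 'J' (after the try/except). Output: TKNJ

Answer: TKNJ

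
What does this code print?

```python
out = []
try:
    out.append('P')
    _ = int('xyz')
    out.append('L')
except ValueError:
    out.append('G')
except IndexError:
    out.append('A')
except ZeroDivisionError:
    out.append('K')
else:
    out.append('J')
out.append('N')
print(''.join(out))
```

Execution trace: 'P' (try body) → 'G' (except ValueError) → 'N' (after the try/except). Output: PGN

Answer: PGN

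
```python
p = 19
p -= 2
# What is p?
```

Trace:
`p = 19` → p = 19
`p -= 2` → p = 17
So p = 17

Answer: 17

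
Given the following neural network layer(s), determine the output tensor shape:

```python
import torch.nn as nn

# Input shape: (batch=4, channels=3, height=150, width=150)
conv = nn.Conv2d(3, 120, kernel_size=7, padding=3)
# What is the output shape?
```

Input: (4, 3, 150, 150) -> Output: (4, 120, 150, 150)

Answer: (4, 120, 150, 150)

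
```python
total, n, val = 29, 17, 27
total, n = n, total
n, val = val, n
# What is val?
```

Trace:
`total, n, val = 29, 17, 27` → total = 29; n = 17; val = 27
`total, n = n, total` → total = 17; n = 29
`n, val = val, n` → n = 27; val = 29
So val = 29

Answer: 29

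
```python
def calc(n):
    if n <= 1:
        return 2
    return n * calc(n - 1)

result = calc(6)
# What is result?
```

calc(6) = 6 * 5 * 4 * 3 * 2 * 2 = 1440

Answer: 1440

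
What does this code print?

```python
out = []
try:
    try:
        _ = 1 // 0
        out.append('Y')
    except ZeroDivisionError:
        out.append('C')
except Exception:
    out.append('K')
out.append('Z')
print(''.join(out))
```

Execution trace: 'C' (inner except ZeroDivisionError) → 'Z' (after the try/except). Output: CZ

Answer: CZ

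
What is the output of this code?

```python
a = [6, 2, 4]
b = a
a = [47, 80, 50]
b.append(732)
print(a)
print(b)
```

Key concept: rebinding vs mutation: a is rebound to a new list, b still points at the original.
Step by step:
`a = [6, 2, 4]` → a = [6, 2, 4]
`b = a` → b = [6, 2, 4] (same object as a)
`a = [47, 80, 50]` → a = [47, 80, 50]
`b.append(732)` → b = [6, 2, 4, 732]
`print(a)` → prints [47, 80, 50]
`print(b)` → prints [6, 2, 4, 732]

Answer:
[47, 80, 50]
[6, 2, 4, 732]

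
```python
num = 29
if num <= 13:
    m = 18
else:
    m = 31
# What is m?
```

Trace:
`num = 29` → num = 29
`if num <= 13: ...` → num <= 13 is False, take else branch → m = 31
So m = 31

Answer: 31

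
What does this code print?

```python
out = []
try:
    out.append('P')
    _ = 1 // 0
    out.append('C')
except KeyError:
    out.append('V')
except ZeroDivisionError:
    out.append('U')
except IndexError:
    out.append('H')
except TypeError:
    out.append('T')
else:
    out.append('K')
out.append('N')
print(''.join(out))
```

Execution trace: 'P' (try body) → 'U' (except ZeroDivisionError) → 'N' (after the try/except). Output: PUN

Answer: PUN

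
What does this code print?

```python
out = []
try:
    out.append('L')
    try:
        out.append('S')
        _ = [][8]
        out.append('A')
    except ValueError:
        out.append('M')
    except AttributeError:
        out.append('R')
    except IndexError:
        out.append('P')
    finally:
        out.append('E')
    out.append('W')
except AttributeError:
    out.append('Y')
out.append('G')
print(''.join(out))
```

Execution trace: 'L' (try body) → 'S' (inner try body) → 'P' (inner except IndexError) → 'E' (inner finally) → 'W' (try body, no exception) → 'G' (after the try/except). Output: LSPEWG

Answer: LSPEWG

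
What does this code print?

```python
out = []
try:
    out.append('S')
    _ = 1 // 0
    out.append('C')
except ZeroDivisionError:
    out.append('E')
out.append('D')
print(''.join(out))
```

Execution trace: 'S' (try body) → 'E' (except ZeroDivisionError) → 'D' (after the try/except). Output: SED

Answer: SED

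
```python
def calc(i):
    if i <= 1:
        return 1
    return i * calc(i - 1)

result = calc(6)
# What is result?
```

calc(6) = 6 * 5 * 4 * 3 * 2 * 1 = 720

Answer: 720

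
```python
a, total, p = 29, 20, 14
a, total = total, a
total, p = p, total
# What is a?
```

Trace:
`a, total, p = 29, 20, 14` → a = 29; total = 20; p = 14
`a, total = total, a` → a = 20; total = 29
`total, p = p, total` → total = 14; p = 29
So a = 20

Answer: 20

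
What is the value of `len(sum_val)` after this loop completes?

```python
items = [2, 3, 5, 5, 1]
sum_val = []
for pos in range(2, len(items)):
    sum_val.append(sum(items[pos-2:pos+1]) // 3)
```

Number of 3-element averages
`sum_val` takes the values: [] → [3] → [3, 4] → [3, 4, 3]
So `len(sum_val)` = 3

Answer: 3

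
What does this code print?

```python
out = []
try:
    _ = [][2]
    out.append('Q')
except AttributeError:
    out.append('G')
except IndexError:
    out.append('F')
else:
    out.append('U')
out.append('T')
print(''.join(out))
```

Execution trace: 'F' (except IndexError) → 'T' (after the try/except). Output: FT

Answer: FT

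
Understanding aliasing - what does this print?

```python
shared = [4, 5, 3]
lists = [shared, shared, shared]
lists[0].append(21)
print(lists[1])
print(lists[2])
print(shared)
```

Key concept: list of same reference.
Step by step:
`shared = [4, 5, 3]` → shared = [4, 5, 3]
`lists = [shared, shared, shared]` → lists = [[4, 5, 3], [4, 5, 3], [4, 5, 3]]
`lists[0].append(21)` → shared = [4, 5, 3, 21]; lists = [[4, 5, 3, 21], [4, 5, 3, 21], [4, 5, 3, 21]]
`print(lists[1])` → prints [4, 5, 3, 21]
`print(lists[2])` → prints [4, 5, 3, 21]
`print(shared)` → prints [4, 5, 3, 21]

Answer:
[4, 5, 3, 21]
[4, 5, 3, 21]
[4, 5, 3, 21]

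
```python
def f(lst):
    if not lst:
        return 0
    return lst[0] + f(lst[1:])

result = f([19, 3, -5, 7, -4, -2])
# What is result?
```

19 + 3 + (-5) + 7 + (-4) + (-2) + 0 = 18

Answer: 18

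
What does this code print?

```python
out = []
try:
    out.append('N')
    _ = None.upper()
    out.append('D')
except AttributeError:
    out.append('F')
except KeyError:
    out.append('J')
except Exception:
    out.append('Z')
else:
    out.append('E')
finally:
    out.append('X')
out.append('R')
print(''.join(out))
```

Execution trace: 'N' (try body) → 'F' (except AttributeError) → 'X' (finally) → 'R' (after the try/except). Output: NFXR

Answer: NFXR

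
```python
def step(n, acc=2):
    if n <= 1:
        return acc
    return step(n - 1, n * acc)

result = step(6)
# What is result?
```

Accumulator trace (n, acc): (6, 2) -> (5, 12) -> (4, 60) -> (3, 240) -> (2, 720) -> (1, 1440) -> return 1440

Answer: 1440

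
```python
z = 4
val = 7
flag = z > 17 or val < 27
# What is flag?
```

Trace:
`z = 4` → z = 4
`val = 7` → val = 7
`flag = z > 17 or val < 27` → flag = True
So flag = True

Answer: True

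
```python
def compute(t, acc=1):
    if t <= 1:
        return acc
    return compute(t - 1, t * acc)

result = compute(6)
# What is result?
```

Accumulator trace (n, acc): (6, 1) -> (5, 6) -> (4, 30) -> (3, 120) -> (2, 360) -> (1, 720) -> return 720

Answer: 720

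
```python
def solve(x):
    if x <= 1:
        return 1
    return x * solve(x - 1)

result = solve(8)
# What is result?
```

solve(8) = 8 * 7 * 6 * 5 * 4 * 3 * 2 * 1 = 40320

Answer: 40320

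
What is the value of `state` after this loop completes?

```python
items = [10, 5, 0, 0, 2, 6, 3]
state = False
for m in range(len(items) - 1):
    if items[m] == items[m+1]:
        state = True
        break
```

Check consecutive duplicates in [10, 5, 0, 0, 2, 6, 3]
`state` takes the values: False → True

Answer: True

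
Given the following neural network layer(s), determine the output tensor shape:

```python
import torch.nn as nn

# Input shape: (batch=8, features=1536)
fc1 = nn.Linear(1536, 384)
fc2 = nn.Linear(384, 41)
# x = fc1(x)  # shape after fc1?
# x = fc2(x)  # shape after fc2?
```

Input: (8, 1536) -> after fc1: (8, 384) -> Output: (8, 41)

Answer: (8, 41)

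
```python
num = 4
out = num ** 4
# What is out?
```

Trace:
`num = 4` → num = 4
`out = num ** 4` → out = 256
So out = 256

Answer: 256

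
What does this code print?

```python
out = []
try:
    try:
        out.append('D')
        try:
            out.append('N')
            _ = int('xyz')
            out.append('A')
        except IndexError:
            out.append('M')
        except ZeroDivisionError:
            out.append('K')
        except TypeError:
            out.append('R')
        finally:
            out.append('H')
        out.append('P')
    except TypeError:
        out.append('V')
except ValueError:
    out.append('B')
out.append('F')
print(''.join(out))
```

Execution trace: 'D' (try body) → 'N' (inner try body) → 'H' (inner finally) → 'B' (outer except ValueError) → 'F' (after the try/except). Output: DNHBF

Answer: DNHBF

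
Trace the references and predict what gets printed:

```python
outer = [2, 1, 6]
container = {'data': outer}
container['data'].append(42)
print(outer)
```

Key concept: dict holds reference to list.
Step by step:
`outer = [2, 1, 6]` → outer = [2, 1, 6]
`container = {'data': outer}` → container = {'data': [2, 1, 6]}
`container['data'].append(42)` → outer = [2, 1, 6, 42]; container = {'data': [2, 1, 6, 42]}
`print(outer)` → prints [2, 1, 6, 42]

Answer: [2, 1, 6, 42]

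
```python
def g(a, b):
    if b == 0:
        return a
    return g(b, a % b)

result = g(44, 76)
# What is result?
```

g(44, 76) -> g(76, 44) -> g(44, 32) -> g(32, 12) -> g(12, 8) -> g(8, 4) -> g(4, 0) -> 4

Answer: 4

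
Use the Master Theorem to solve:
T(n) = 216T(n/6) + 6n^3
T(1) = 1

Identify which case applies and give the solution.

a=216, b=6, f(n)=6n^3. log_6(216) = 3. Since c=3 = 3, Case 2 applies: T(n) = Θ(n^log_b(a) · log n) = O(n^3 log n).

Answer: O(n^3 log n) - Case 2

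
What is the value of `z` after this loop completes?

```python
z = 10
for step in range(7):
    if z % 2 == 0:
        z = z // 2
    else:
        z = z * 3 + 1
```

Collatz-style transformation from 10
`z` takes the values: 10 → 5 → 16 → 8 → 4 → 2 → 1 → 4

Answer: 4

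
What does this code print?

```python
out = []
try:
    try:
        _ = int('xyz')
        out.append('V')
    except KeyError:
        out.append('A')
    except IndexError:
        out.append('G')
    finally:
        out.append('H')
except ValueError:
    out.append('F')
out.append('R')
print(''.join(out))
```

Execution trace: 'H' (finally) → 'F' (outer except ValueError) → 'R' (after the try/except). Output: HFR

Answer: HFR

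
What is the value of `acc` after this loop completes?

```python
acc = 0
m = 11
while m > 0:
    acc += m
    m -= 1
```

Sum 11 down to 1
`acc` takes the values: 0 → 11 → 21 → 30 → 38 → 45 → 51 → 56 → 60 → 63 → 65 → 66

Answer: 66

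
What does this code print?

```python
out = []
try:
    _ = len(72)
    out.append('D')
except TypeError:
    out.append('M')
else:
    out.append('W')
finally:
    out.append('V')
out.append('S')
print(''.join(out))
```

Execution trace: 'M' (except TypeError) → 'V' (finally) → 'S' (after the try/except). Output: MVS

Answer: MVS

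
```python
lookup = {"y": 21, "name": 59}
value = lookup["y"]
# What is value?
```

Trace:
`lookup = {"y": 21, "name": 59}` → lookup = {'y': 21, 'name': 59}
`value = lookup["y"]` → value = 21
So value = 21

Answer: 21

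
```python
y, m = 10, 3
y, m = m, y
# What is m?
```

Trace:
`y, m = 10, 3` → y = 10; m = 3
`y, m = m, y` → y = 3; m = 10
So m = 10

Answer: 10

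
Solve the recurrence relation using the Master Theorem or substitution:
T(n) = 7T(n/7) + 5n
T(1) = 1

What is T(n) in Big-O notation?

By Master Theorem: a=7, b=7, f(n)=5n. Since log_7(7) = 1 and f(n) = Θ(n^1), Case 2 applies. T(n) = O(n log n).

Answer: O(n log n)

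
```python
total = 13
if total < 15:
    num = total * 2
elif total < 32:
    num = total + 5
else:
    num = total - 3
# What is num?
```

Trace:
`total = 13` → total = 13
`if total < 15: ...` → total < 15 is True → num = 26
So num = 26

Answer: 26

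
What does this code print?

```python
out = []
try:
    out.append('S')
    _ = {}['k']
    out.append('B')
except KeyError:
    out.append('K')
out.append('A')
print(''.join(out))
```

Execution trace: 'S' (try body) → 'K' (except KeyError) → 'A' (after the try/except). Output: SKA

Answer: SKA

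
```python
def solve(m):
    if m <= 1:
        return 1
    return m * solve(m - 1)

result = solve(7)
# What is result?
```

solve(7) = 7 * 6 * 5 * 4 * 3 * 2 * 1 = 5040

Answer: 5040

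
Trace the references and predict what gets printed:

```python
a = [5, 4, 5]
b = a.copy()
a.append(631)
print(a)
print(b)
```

Key concept: list.copy() creates independent copy.
Step by step:
`a = [5, 4, 5]` → a = [5, 4, 5]
`b = a.copy()` → b = [5, 4, 5]
`a.append(631)` → a = [5, 4, 5, 631]
`print(a)` → prints [5, 4, 5, 631]
`print(b)` → prints [5, 4, 5]

Answer:
[5, 4, 5, 631]
[5, 4, 5]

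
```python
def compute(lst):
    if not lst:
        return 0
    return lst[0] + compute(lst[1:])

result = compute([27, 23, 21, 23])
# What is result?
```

27 + 23 + 21 + 23 + 0 = 94

Answer: 94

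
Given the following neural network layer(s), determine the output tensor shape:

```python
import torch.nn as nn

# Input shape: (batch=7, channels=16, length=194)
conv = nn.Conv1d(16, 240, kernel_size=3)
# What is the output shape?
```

Input: (7, 16, 194) -> Output: (7, 240, 192)

Answer: (7, 240, 192)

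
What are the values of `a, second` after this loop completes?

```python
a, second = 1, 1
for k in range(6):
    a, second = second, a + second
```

Fibonacci: after 6 iterations
`a, second` takes the values: (1, 1) → (1, 2) → (2, 3) → (3, 5) → (5, 8) → (8, 13) → (13, 21)

Answer: 13, 21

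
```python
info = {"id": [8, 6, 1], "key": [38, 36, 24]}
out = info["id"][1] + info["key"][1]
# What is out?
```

Trace:
`info = {"id": [8, 6, 1], "key": [38, 36, 24]}` → info = {'id': [8, 6, 1], 'key': [38, 36, 24]}
`out = info["id"][1] + info["key"][1]` → out = 42
So out = 42

Answer: 42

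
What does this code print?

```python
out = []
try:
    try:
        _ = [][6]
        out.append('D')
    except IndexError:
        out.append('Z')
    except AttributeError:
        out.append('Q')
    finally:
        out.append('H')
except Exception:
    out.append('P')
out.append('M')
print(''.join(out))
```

Execution trace: 'Z' (inner except IndexError) → 'H' (inner finally) → 'M' (after the try/except). Output: ZHM

Answer: ZHM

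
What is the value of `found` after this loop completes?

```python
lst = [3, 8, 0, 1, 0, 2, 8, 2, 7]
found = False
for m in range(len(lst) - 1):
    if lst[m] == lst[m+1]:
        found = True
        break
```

Check consecutive duplicates in [3, 8, 0, 1, 0, 2, 8, 2, 7]
`found` takes the values: False

Answer: False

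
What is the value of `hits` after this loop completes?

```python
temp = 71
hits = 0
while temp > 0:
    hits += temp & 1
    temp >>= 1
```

Count set bits in 71 (binary: 0b1000111)
`hits` takes the values: 0 → 1 → 2 → 3 → 4

Answer: 4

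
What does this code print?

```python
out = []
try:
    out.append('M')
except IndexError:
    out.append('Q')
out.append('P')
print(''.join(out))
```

Execution trace: 'M' (try body, no exception) → 'P' (after the try/except). Output: MP

Answer: MP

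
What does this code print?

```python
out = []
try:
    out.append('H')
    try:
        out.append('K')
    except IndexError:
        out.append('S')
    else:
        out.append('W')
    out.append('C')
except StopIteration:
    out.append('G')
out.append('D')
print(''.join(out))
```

Execution trace: 'H' (try body) → 'K' (inner try body, no exception) → 'W' (inner else) → 'C' (try body, no exception) → 'D' (after the try/except). Output: HKWCD

Answer: HKWCD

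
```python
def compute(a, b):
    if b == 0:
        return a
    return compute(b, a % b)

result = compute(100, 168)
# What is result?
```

compute(100, 168) -> compute(168, 100) -> compute(100, 68) -> compute(68, 32) -> compute(32, 4) -> compute(4, 0) -> 4

Answer: 4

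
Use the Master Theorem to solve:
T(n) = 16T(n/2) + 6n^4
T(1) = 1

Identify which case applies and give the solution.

a=16, b=2, f(n)=6n^4. log_2(16) = 4. Since c=4 = 4, Case 2 applies: T(n) = Θ(n^log_b(a) · log n) = O(n^4 log n).

Answer: O(n^4 log n) - Case 2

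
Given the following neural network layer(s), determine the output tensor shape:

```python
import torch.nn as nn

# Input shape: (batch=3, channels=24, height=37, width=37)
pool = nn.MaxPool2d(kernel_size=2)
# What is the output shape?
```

Input: (3, 24, 37, 37) -> Output: (3, 24, 18, 18)

Answer: (3, 24, 18, 18)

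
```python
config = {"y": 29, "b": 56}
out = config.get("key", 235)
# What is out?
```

Trace:
`config = {"y": 29, "b": 56}` → config = {'y': 29, 'b': 56}
`out = config.get("key", 235)` → out = 235
So out = 235

Answer: 235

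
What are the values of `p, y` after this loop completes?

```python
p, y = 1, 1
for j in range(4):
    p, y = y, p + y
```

Fibonacci: after 4 iterations
`p, y` takes the values: (1, 1) → (1, 2) → (2, 3) → (3, 5) → (5, 8)

Answer: 5, 8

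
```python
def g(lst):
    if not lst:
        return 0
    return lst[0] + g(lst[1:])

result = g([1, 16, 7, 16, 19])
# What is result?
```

1 + 16 + 7 + 16 + 19 + 0 = 59

Answer: 59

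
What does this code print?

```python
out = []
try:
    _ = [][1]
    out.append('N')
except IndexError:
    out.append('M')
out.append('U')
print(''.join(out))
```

Execution trace: 'M' (except IndexError) → 'U' (after the try/except). Output: MU

Answer: MU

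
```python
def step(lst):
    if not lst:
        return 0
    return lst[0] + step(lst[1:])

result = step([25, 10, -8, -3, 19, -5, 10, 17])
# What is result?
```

25 + 10 + (-8) + (-3) + 19 + (-5) + 10 + 17 + 0 = 65

Answer: 65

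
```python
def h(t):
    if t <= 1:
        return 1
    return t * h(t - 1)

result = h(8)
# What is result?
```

h(8) = 8 * 7 * 6 * 5 * 4 * 3 * 2 * 1 = 40320

Answer: 40320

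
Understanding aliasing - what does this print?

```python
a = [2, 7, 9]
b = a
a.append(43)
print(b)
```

Key concept: basic list aliasing.
Step by step:
`a = [2, 7, 9]` → a = [2, 7, 9]
`b = a` → b = [2, 7, 9] (same object as a)
`a.append(43)` → a = [2, 7, 9, 43] (same object as b); b = [2, 7, 9, 43] (same object as a)
`print(b)` → prints [2, 7, 9, 43]

Answer: [2, 7, 9, 43]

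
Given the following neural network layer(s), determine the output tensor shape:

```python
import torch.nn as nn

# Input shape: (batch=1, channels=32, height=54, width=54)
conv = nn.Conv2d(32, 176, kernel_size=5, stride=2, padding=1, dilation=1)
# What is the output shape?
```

Input: (1, 32, 54, 54) -> Output: (1, 176, 26, 26)

Answer: (1, 176, 26, 26)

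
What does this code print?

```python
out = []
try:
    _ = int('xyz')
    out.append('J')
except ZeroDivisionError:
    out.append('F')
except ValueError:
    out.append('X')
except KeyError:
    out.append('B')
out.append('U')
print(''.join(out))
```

Execution trace: 'X' (except ValueError) → 'U' (after the try/except). Output: XU

Answer: XU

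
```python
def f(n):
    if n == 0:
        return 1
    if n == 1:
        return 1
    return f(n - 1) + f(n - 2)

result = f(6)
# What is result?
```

Build up from base cases: f(0)=1, f(1)=1, f(2)=2, f(3)=3, f(4)=5, f(5)=8, f(6)=13

Answer: 13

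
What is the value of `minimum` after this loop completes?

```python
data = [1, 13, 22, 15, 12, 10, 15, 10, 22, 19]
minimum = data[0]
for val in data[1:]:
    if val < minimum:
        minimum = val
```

Minimum of [1, 13, 22, 15, 12, 10, 15, 10, 22, 19]
`minimum` takes the values: 1

Answer: 1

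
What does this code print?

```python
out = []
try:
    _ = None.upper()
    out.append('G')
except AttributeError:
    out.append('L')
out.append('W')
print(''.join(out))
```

Execution trace: 'L' (except AttributeError) → 'W' (after the try/except). Output: LW

Answer: LW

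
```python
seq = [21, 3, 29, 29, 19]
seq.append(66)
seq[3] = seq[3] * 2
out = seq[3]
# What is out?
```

Trace:
`seq = [21, 3, 29, 29, 19]` → seq = [21, 3, 29, 29, 19]
`seq.append(66)` → seq = [21, 3, 29, 29, 19, 66]
`seq[3] = seq[3] * 2` → seq = [21, 3, 29, 58, 19, 66]
`out = seq[3]` → out = 58
So out = 58

Answer: 58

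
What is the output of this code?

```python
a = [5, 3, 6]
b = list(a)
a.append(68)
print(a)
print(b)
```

Key concept: list() constructor creates copy.
Step by step:
`a = [5, 3, 6]` → a = [5, 3, 6]
`b = list(a)` → b = [5, 3, 6]
`a.append(68)` → a = [5, 3, 6, 68]
`print(a)` → prints [5, 3, 6, 68]
`print(b)` → prints [5, 3, 6]

Answer:
[5, 3, 6, 68]
[5, 3, 6]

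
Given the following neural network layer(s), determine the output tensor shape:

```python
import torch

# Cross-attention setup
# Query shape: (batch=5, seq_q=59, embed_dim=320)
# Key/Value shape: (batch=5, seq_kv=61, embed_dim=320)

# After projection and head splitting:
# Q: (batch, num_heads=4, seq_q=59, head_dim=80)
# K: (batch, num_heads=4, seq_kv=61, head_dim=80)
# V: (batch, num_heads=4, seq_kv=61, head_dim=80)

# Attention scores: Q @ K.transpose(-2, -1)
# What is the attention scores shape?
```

Input: (5, 59, 320) -> Output: (5, 4, 59, 61)

Answer: (5, 4, 59, 61)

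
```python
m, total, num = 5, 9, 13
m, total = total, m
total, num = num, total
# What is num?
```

Trace:
`m, total, num = 5, 9, 13` → m = 5; total = 9; num = 13
`m, total = total, m` → m = 9; total = 5
`total, num = num, total` → total = 13; num = 5
So num = 5

Answer: 5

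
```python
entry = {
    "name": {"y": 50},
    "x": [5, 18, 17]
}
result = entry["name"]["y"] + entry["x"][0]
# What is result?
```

Trace:
`entry = { ...` → entry = {'name': {'y': 50}, 'x': [5, 18, 17]}
`result = entry["name"]["y"] + entry["x"][0]` → result = 55
So result = 55

Answer: 55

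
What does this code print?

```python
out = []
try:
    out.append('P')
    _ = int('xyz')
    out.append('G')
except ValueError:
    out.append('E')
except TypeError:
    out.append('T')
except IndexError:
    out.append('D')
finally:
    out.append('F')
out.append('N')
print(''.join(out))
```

Execution trace: 'P' (try body) → 'E' (except ValueError) → 'F' (finally) → 'N' (after the try/except). Output: PEFN

Answer: PEFN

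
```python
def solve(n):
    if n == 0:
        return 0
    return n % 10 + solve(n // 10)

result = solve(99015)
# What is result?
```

Sum of digits of 99015: 5 + 1 + 0 + 9 + 9 = 24

Answer: 24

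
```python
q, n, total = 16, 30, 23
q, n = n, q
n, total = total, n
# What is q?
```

Trace:
`q, n, total = 16, 30, 23` → q = 16; n = 30; total = 23
`q, n = n, q` → q = 30; n = 16
`n, total = total, n` → n = 23; total = 16
So q = 30

Answer: 30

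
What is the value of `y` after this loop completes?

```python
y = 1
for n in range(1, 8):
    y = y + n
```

Start at 1, add 1 through 7
`y` takes the values: 1 → 2 → 4 → 7 → 11 → 16 → 22 → 29

Answer: 29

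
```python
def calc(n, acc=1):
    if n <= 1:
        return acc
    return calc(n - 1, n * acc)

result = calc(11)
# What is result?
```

Accumulator trace (n, acc): (11, 1) -> (10, 11) -> (9, 110) -> (8, 990) -> (7, 7920) -> (6, 55440) -> (5, 332640) -> (4, 1663200) -> (3, 6652800) -> (2, 19958400) -> (1, 39916800) -> return 39916800

Answer: 39916800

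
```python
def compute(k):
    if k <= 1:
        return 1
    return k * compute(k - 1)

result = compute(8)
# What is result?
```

compute(8) = 8 * 7 * 6 * 5 * 4 * 3 * 2 * 1 = 40320

Answer: 40320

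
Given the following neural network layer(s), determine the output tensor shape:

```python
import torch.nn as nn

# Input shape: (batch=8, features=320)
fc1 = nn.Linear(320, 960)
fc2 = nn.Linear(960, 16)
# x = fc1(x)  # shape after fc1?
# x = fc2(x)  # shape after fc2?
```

Input: (8, 320) -> after fc1: (8, 960) -> Output: (8, 16)

Answer: (8, 16)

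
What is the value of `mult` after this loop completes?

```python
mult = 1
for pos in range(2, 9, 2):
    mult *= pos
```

Product of even numbers 2 to 8
`mult` takes the values: 1 → 2 → 8 → 48 → 384

Answer: 384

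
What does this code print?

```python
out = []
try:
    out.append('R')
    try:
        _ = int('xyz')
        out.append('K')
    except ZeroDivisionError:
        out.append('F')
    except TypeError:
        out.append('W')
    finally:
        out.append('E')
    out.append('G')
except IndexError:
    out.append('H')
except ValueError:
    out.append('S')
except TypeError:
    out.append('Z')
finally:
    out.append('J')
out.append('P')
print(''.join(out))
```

Execution trace: 'R' (try body) → 'E' (inner finally) → 'S' (except ValueError) → 'J' (finally) → 'P' (after the try/except). Output: RESJP

Answer: RESJP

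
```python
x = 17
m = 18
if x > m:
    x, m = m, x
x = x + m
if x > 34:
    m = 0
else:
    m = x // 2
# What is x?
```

Trace:
`x = 17` → x = 17
`m = 18` → m = 18
`if x > m: ...` → x > m is False → no variable changes
`x = x + m` → x = 35
`if x > 34: ...` → x > 34 is True → m = 0
So x = 35

Answer: 35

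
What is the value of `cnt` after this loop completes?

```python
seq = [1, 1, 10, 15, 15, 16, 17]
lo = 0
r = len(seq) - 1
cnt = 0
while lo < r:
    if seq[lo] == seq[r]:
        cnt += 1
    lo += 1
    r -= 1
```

Count matching pairs from ends
`cnt` takes the values: 0

Answer: 0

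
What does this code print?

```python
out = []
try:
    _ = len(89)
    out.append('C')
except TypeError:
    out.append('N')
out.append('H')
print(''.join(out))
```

Execution trace: 'N' (except TypeError) → 'H' (after the try/except). Output: NH

Answer: NH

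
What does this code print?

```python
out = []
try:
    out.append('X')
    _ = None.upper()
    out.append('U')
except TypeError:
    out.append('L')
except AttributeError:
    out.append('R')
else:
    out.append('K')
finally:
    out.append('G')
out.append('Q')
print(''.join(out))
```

Execution trace: 'X' (try body) → 'R' (except AttributeError) → 'G' (finally) → 'Q' (after the try/except). Output: XRGQ

Answer: XRGQ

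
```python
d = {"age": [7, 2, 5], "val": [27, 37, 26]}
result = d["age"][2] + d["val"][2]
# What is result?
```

Trace:
`d = {"age": [7, 2, 5], "val": [27, 37, 26]}` → d = {'age': [7, 2, 5], 'val': [27, 37, 26]}
`result = d["age"][2] + d["val"][2]` → result = 31
So result = 31

Answer: 31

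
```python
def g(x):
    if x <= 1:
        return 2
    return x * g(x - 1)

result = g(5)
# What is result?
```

g(5) = 5 * 4 * 3 * 2 * 2 = 240

Answer: 240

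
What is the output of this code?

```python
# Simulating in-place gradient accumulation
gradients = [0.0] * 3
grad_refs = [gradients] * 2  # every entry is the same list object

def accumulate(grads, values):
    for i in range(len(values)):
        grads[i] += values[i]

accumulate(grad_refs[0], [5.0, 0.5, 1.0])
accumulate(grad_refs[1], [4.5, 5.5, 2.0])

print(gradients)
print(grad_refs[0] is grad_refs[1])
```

Key concept: gradient accumulation aliasing.
Step by step:
`gradients = [0.0] * 3` → gradients = [0.0, 0.0, 0.0]
`grad_refs = [gradients] * 2` → grad_refs = [[0.0, 0.0, 0.0], [0.0, 0.0, 0.0]]
`accumulate(grad_refs[0], [5.0, 0.5, 1.0])` → gradients = [5.0, 0.5, 1.0]; grad_refs = [[5.0, 0.5, 1.0], [5.0, 0.5, 1.0]]
`accumulate(grad_refs[1], [4.5, 5.5, 2.0])` → gradients = [9.5, 6.0, 3.0]; grad_refs = [[9.5, 6.0, 3.0], [9.5, 6.0, 3.0]]
`print(gradients)` → prints [9.5, 6.0, 3.0]
`print(grad_refs[0] is grad_refs[1])` → prints True

Answer:
[9.5, 6.0, 3.0]
True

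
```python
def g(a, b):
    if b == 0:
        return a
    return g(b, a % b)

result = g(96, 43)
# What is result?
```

g(96, 43) -> g(43, 10) -> g(10, 3) -> g(3, 1) -> g(1, 0) -> 1

Answer: 1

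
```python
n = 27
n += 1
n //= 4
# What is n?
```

Trace:
`n = 27` → n = 27
`n += 1` → n = 28
`n //= 4` → n = 7
So n = 7

Answer: 7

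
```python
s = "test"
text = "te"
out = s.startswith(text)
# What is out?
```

Trace:
`s = "test"` → s = 'test'
`text = "te"` → text = 'te'
`out = s.startswith(text)` → out = True
So out = True

Answer: True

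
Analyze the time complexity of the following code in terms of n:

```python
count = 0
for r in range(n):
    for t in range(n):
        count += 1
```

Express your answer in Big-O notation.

Each loop level contributes: n × n. Multiplying the contributions gives O(n^2).

Answer: O(n^2)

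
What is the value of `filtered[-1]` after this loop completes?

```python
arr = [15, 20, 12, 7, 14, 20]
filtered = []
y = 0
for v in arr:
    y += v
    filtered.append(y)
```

Cumulative sum ends at 88
`filtered` takes the values: [] → [15] → [15, 35] → [15, 35, 47] → [15, 35, 47, 54] → [15, 35, 47, 54, 68] → [15, 35, 47, 54, 68, 88]
So `filtered[-1]` = 88

Answer: 88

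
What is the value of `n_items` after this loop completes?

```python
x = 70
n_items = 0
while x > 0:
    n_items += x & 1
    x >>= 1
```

Count set bits in 70 (binary: 0b1000110)
`n_items` takes the values: 0 → 1 → 2 → 3

Answer: 3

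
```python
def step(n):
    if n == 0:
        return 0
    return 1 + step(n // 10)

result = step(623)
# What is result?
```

Count of digits of 623: 3

Answer: 3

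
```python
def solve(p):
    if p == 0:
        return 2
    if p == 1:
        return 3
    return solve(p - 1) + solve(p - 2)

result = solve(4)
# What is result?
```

Build up from base cases: solve(0)=2, solve(1)=3, solve(2)=5, solve(3)=8, solve(4)=13

Answer: 13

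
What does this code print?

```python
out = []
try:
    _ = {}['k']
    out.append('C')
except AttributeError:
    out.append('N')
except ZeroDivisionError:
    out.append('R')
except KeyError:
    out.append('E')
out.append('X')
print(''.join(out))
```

Execution trace: 'E' (except KeyError) → 'X' (after the try/except). Output: EX

Answer: EX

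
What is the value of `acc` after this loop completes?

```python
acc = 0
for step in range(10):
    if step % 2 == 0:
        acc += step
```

Sum of even numbers 0 to 9
`acc` takes the values: 0 → 2 → 6 → 12 → 20

Answer: 20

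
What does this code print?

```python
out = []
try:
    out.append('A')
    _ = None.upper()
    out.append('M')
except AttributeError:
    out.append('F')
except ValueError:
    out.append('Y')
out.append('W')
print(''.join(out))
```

Execution trace: 'A' (try body) → 'F' (except AttributeError) → 'W' (after the try/except). Output: AFW

Answer: AFW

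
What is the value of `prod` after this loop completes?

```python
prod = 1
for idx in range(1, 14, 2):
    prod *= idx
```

Product of 1, 3, 5, ... up to 13
`prod` takes the values: 1 → 3 → 15 → 105 → 945 → 10395 → 135135

Answer: 135135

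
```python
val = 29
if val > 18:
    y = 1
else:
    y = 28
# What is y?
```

Trace:
`val = 29` → val = 29
`if val > 18: ...` → val > 18 is True → y = 1
So y = 1

Answer: 1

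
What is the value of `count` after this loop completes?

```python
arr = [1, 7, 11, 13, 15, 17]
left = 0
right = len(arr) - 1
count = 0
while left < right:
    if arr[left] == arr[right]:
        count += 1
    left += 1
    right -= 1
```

Count matching pairs from ends
`count` takes the values: 0

Answer: 0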